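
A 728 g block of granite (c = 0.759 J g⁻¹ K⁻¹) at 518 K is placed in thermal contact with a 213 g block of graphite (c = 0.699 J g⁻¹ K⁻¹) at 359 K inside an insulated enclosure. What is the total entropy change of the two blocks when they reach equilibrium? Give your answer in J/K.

Energy balance: T_f = (m₁c₁T₁ + m₂c₂T₂)/(m₁c₁ + m₂c₂) = 484.25 K.
ΔS₁ = m₁c₁ ln(T_f/T₁) = 552.552 × ln(484.25/518) = -37.23 J/K.
ΔS₂ = m₂c₂ ln(T_f/T₂) = 148.887 × ln(484.25/359) = 44.56 J/K.
ΔS_total = -37.23 + 44.56 = 7.33 J/K.

ΔS_total = 7.33 J/K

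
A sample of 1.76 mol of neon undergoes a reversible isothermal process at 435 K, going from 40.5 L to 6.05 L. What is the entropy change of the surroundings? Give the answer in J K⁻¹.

For an isothermal ideal gas ΔS_gas = nR ln(V₂/V₁) = 1.76 × 8.314 × ln(6.05/40.5) = -27.8 J/K.
The process is reversible, so ΔS_surr = −ΔS_gas = 27.8 J/K and ΔS_universe = 0.

ΔS_surr = 27.8 J/K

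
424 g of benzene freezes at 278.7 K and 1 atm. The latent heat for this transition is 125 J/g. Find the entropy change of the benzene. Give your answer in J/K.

ΔS = -190 J/K

Heat released by the substance: Q = −mL = −424 × 125 = −53000 J.
At constant T, ΔS = Q_rev/T = −53000 / 278.7 = -190 J/K.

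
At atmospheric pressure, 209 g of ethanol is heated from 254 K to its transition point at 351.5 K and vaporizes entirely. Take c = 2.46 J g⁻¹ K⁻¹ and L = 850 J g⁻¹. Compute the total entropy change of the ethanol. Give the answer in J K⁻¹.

ΔS = 672 J/K

Warming step: ΔS₁ = m c ln(T_tr/T_i) = 209 × 2.46 × ln(351.5/254) = 167 J/K.
Phase change: ΔS₂ = +mL/T_tr = 209 × 850 / 351.5 = 505.4 J/K.
ΔS_total = (167) + (505.4) = 672 J/K.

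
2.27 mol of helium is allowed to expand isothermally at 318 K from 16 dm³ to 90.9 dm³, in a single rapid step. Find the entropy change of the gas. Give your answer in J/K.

ΔS_gas = 32.8 J/K

Entropy is a state function, so ΔS_gas depends only on the end states.
For an isothermal ideal gas ΔS_gas = nR ln(V₂/V₁) = 2.27 × 8.314 × ln(90.9/16) = 32.8 J/K.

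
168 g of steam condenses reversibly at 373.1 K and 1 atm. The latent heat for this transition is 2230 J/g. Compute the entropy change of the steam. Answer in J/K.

ΔS = -1000 J/K

Heat released by the substance: Q = −mL = −168 × 2230 = −374640 J.
At constant T, ΔS = Q_rev/T = −374640 / 373.1 = -1000 J/K.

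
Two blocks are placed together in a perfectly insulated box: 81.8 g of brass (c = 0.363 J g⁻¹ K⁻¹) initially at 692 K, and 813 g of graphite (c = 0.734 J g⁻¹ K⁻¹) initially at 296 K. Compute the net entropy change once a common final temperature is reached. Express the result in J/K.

Energy balance: T_f = (m₁c₁T₁ + m₂c₂T₂)/(m₁c₁ + m₂c₂) = 314.77 K.
ΔS₁ = m₁c₁ ln(T_f/T₁) = 29.6934 × ln(314.77/692) = -23.39 J/K.
ΔS₂ = m₂c₂ ln(T_f/T₂) = 596.742 × ln(314.77/296) = 36.69 J/K.
ΔS_total = -23.39 + 36.69 = 13.3 J/K.

ΔS_total = 13.3 J/K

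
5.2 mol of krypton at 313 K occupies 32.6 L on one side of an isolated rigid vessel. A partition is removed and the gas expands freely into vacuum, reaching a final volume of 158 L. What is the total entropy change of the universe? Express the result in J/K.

No heat is exchanged and no work is done, so the ideal-gas temperature stays constant.
Entropy is a state function; using a reversible isothermal path, ΔS_gas = nR ln(V₂/V₁) = 5.2 × 8.314 × ln(158/32.6) = 68.2 J/K.
The insulated surroundings exchange no heat, so ΔS_surr = 0 and ΔS_universe = ΔS_gas.

ΔS_universe = 68.2 J/K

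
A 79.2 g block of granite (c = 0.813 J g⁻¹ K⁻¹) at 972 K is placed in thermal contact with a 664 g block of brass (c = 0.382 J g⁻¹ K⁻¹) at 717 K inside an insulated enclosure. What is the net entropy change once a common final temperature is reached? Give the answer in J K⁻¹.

Energy balance: T_f = (m₁c₁T₁ + m₂c₂T₂)/(m₁c₁ + m₂c₂) = 768.63 K.
ΔS₁ = m₁c₁ ln(T_f/T₁) = 64.3896 × ln(768.63/972) = -15.12 J/K.
ΔS₂ = m₂c₂ ln(T_f/T₂) = 253.648 × ln(768.63/717) = 17.64 J/K.
ΔS_total = -15.12 + 17.64 = 2.52 J/K.

ΔS_total = 2.52 J/K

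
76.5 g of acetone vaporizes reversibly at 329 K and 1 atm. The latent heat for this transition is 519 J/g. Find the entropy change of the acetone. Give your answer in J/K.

Heat absorbed by the substance: Q = mL = 76.5 × 519 = 39703.5 J.
At constant T, ΔS = Q_rev/T = 39703.5 / 329 = 121 J/K.

ΔS = 121 J/K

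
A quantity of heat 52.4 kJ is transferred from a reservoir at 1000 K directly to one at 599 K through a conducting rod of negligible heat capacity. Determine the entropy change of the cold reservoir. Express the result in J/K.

ΔS_cold = 87.5 J/K

The cold reservoir gains heat Q, so ΔS_cold = +Q/T_C = 52400/599 = 87.5 J/K.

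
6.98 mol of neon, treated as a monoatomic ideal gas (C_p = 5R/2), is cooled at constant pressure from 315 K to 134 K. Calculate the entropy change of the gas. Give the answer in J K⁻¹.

ΔS = -124 J/K

At constant pressure, ΔS = nC_p ln(T₂/T₁) with C_p = 5R/2 = 20.79 J mol⁻¹ K⁻¹.
ΔS = 6.98 × 20.79 × ln(134/315) = -124 J/K.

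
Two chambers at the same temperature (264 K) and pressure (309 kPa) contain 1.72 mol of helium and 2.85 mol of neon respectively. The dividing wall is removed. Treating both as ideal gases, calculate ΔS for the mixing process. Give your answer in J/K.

Mole fractions: x_A = 1.72/4.57 = 0.376, x_B = 0.624.
ΔS_mix = −R(n_A ln x_A + n_B ln x_B) = −8.314 × (1.72 ln 0.376 + 2.85 ln 0.624) = 25.2 J/K.

ΔS_mix = 25.2 J/K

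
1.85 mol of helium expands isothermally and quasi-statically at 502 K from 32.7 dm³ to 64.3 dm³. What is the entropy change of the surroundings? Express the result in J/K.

ΔS_surr = -10.4 J/K

For an isothermal ideal gas ΔS_gas = nR ln(V₂/V₁) = 1.85 × 8.314 × ln(64.3/32.7) = 10.4 J/K.
The process is reversible, so ΔS_surr = −ΔS_gas = -10.4 J/K and ΔS_universe = 0.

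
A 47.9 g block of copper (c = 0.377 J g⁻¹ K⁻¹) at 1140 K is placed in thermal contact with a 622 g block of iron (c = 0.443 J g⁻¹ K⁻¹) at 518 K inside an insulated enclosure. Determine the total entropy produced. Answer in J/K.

Energy balance: T_f = (m₁c₁T₁ + m₂c₂T₂)/(m₁c₁ + m₂c₂) = 556.26 K.
ΔS₁ = m₁c₁ ln(T_f/T₁) = 18.0583 × ln(556.26/1140) = -12.958 J/K.
ΔS₂ = m₂c₂ ln(T_f/T₂) = 275.546 × ln(556.26/518) = 19.634 J/K.
ΔS_total = -12.958 + 19.634 = 6.68 J/K.

ΔS_total = 6.68 J/K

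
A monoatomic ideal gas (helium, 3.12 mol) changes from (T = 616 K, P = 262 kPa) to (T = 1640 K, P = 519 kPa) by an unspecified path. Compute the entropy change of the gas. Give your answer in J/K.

ΔS = 45.8 J/K

ΔS = nC_p ln(T₂/T₁) − nR ln(P₂/P₁), with C_p = 5R/2 = 20.79 J mol⁻¹ K⁻¹ for a monoatomic ideal gas.
ΔS = 3.12 × [20.79 × ln(1640/616) − 8.314 × ln(519/262)] = 45.8 J/K.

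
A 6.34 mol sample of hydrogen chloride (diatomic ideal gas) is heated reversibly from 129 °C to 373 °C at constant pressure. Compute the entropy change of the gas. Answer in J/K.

ΔS = 87.5 J/K

In kelvin: T₁ = 402.15 K, T₂ = 646.15 K. At constant pressure, ΔS = nC_p ln(T₂/T₁) with C_p = 7R/2 = 29.1 J mol⁻¹ K⁻¹.
ΔS = 6.34 × 29.1 × ln(646.15/402.15) = 87.5 J/K.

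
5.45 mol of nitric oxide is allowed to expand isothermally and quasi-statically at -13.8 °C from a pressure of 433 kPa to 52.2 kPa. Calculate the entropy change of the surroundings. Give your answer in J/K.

For an isothermal ideal gas ΔS_gas = nR ln(P₁/P₂) = 5.45 × 8.314 × ln(433/52.2) = 95.9 J/K.
The process is reversible, so ΔS_surr = −ΔS_gas = -95.9 J/K and ΔS_universe = 0.

ΔS_surr = -95.9 J/K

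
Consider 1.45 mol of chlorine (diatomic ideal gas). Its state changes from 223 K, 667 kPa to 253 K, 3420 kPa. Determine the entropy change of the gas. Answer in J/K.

ΔS = nC_p ln(T₂/T₁) − nR ln(P₂/P₁), with C_p = 7R/2 = 29.1 J mol⁻¹ K⁻¹ for a diatomic ideal gas.
ΔS = 1.45 × [29.1 × ln(253/223) − 8.314 × ln(3420/667)] = -14.4 J/K.

ΔS = -14.4 J/K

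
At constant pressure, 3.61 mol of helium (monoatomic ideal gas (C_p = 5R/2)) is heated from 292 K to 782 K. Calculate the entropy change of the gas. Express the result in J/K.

ΔS = 73.9 J/K

At constant pressure, ΔS = nC_p ln(T₂/T₁) with C_p = 5R/2 = 20.79 J mol⁻¹ K⁻¹.
ΔS = 3.61 × 20.79 × ln(782/292) = 73.9 J/K.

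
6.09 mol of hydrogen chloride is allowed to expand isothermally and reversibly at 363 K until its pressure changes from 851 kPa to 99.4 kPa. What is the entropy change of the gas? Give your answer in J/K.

ΔS_gas = 109 J/K

For an isothermal ideal gas ΔS_gas = nR ln(P₁/P₂) = 6.09 × 8.314 × ln(851/99.4) = 109 J/K.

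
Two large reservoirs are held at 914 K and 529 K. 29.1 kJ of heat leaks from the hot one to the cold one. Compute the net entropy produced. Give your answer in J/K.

ΔS_hot = −Q/T_H = −29100/914 = -31.84 J/K and ΔS_cold = +Q/T_C = 29100/529 = 55.01 J/K.
ΔS_total = -31.84 + 55.01 = 23.2 J/K, positive as the second law requires.

ΔS_total = 23.2 J/K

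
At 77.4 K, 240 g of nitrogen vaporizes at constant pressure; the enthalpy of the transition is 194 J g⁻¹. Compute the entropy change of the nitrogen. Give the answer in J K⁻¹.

ΔS = 602 J/K

Heat absorbed by the substance: Q = mL = 240 × 194 = 46560 J.
At constant T, ΔS = Q_rev/T = 46560 / 77.4 = 602 J/K.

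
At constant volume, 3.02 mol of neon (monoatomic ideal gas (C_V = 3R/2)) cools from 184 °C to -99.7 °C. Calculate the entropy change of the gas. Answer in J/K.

ΔS = -36.5 J/K

In kelvin: T₁ = 457.15 K, T₂ = 173.45 K. At constant volume, ΔS = nC_V ln(T₂/T₁) with C_V = 3R/2 = 12.47 J mol⁻¹ K⁻¹.
ΔS = 3.02 × 12.47 × ln(173.45/457.15) = -36.5 J/K.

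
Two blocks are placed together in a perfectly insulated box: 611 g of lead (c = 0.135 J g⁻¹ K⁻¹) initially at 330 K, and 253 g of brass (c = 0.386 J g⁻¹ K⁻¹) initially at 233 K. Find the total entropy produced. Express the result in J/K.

ΔS_total = 2.72 J/K

Energy balance: T_f = (m₁c₁T₁ + m₂c₂T₂)/(m₁c₁ + m₂c₂) = 277.41 K.
ΔS₁ = m₁c₁ ln(T_f/T₁) = 82.485 × ln(277.41/330) = -14.32 J/K.
ΔS₂ = m₂c₂ ln(T_f/T₂) = 97.658 × ln(277.41/233) = 17.04 J/K.
ΔS_total = -14.32 + 17.04 = 2.72 J/K.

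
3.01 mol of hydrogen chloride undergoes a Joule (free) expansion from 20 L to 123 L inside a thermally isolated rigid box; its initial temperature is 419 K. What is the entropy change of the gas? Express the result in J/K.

ΔS_gas = 45.5 J/K

No heat is exchanged and no work is done, so the ideal-gas temperature stays constant.
Entropy is a state function; using a reversible isothermal path, ΔS_gas = nR ln(V₂/V₁) = 3.01 × 8.314 × ln(123/20) = 45.5 J/K.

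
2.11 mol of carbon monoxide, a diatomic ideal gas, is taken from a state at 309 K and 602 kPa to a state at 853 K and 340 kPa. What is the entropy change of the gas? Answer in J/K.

ΔS = 72.4 J/K

ΔS = nC_p ln(T₂/T₁) − nR ln(P₂/P₁), with C_p = 7R/2 = 29.1 J mol⁻¹ K⁻¹ for a diatomic ideal gas.
ΔS = 2.11 × [29.1 × ln(853/309) − 8.314 × ln(340/602)] = 72.4 J/K.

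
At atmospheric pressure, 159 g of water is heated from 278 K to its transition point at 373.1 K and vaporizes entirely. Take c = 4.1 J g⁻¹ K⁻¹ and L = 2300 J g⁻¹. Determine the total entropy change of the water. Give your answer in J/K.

Warming step: ΔS₁ = m c ln(T_tr/T_i) = 159 × 4.1 × ln(373.1/278) = 191.8 J/K.
Phase change: ΔS₂ = +mL/T_tr = 159 × 2300 / 373.1 = 980.2 J/K.
ΔS_total = (191.8) + (980.2) = 1170 J/K.

ΔS = 1170 J/K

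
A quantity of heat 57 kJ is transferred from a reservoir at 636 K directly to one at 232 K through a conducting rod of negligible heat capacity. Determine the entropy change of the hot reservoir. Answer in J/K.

ΔS_hot = -89.6 J/K

The hot reservoir loses heat Q, so ΔS_hot = −Q/T_H = −57000/636 = -89.6 J/K.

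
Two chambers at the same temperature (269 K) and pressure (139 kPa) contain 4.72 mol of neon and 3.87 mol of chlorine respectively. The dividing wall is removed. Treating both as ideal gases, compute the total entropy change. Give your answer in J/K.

ΔS_mix = 49.2 J/K

Mole fractions: x_A = 4.72/8.59 = 0.549, x_B = 0.451.
ΔS_mix = −R(n_A ln x_A + n_B ln x_B) = −8.314 × (4.72 ln 0.549 + 3.87 ln 0.451) = 49.2 J/K.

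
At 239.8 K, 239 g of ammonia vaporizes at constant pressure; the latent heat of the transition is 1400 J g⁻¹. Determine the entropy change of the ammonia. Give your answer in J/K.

Heat absorbed by the substance: Q = mL = 239 × 1400 = 334600 J.
At constant T, ΔS = Q_rev/T = 334600 / 239.8 = 1400 J/K.

ΔS = 1400 J/K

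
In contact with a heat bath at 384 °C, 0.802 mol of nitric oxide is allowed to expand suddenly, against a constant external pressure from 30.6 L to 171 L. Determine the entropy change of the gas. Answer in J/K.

Entropy is a state function, so ΔS_gas depends only on the end states.
For an isothermal ideal gas ΔS_gas = nR ln(V₂/V₁) = 0.802 × 8.314 × ln(171/30.6) = 11.5 J/K.

ΔS_gas = 11.5 J/K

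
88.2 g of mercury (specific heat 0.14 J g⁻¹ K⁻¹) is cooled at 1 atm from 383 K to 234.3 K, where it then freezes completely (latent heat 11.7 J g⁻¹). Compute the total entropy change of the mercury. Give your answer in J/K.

Cooling step: ΔS₁ = m c ln(T_tr/T_i) = 88.2 × 0.14 × ln(234.3/383) = -6.068 J/K.
Phase change: ΔS₂ = −mL/T_tr = −88.2 × 11.7 / 234.3 = -4.404 J/K.
ΔS_total = (-6.068) + (-4.404) = -10.5 J/K.

ΔS = -10.5 J/K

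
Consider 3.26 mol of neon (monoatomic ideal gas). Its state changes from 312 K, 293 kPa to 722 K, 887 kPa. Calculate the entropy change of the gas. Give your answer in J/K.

ΔS = 26.8 J/K

ΔS = nC_p ln(T₂/T₁) − nR ln(P₂/P₁), with C_p = 5R/2 = 20.79 J mol⁻¹ K⁻¹ for a monoatomic ideal gas.
ΔS = 3.26 × [20.79 × ln(722/312) − 8.314 × ln(887/293)] = 26.8 J/K.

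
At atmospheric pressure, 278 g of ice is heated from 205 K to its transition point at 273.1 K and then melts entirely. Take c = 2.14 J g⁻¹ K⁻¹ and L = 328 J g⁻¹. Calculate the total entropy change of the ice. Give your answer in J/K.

Warming step: ΔS₁ = m c ln(T_tr/T_i) = 278 × 2.14 × ln(273.1/205) = 170.64 J/K.
Phase change: ΔS₂ = +mL/T_tr = 278 × 328 / 273.1 = 333.89 J/K.
ΔS_total = (170.64) + (333.89) = 505 J/K.

ΔS = 505 J/K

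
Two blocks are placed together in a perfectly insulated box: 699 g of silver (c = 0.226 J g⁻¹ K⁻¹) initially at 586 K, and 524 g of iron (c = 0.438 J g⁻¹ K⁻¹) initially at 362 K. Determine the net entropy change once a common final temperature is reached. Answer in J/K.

Energy balance: T_f = (m₁c₁T₁ + m₂c₂T₂)/(m₁c₁ + m₂c₂) = 453.32 K.
ΔS₁ = m₁c₁ ln(T_f/T₁) = 157.974 × ln(453.32/586) = -40.55 J/K.
ΔS₂ = m₂c₂ ln(T_f/T₂) = 229.512 × ln(453.32/362) = 51.63 J/K.
ΔS_total = -40.55 + 51.63 = 11.1 J/K.

ΔS_total = 11.1 J/K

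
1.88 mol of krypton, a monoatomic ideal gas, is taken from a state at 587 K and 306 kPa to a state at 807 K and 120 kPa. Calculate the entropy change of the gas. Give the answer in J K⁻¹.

ΔS = 27.1 J/K

ΔS = nC_p ln(T₂/T₁) − nR ln(P₂/P₁), with C_p = 5R/2 = 20.79 J mol⁻¹ K⁻¹ for a monoatomic ideal gas.
ΔS = 1.88 × [20.79 × ln(807/587) − 8.314 × ln(120/306)] = 27.1 J/K.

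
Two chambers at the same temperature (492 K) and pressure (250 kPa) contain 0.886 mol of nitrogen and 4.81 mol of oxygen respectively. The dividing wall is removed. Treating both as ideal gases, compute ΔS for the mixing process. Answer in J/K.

ΔS_mix = 20.5 J/K

Mole fractions: x_A = 0.886/5.7 = 0.156, x_B = 0.844.
ΔS_mix = −R(n_A ln x_A + n_B ln x_B) = −8.314 × (0.886 ln 0.156 + 4.81 ln 0.844) = 20.5 J/K.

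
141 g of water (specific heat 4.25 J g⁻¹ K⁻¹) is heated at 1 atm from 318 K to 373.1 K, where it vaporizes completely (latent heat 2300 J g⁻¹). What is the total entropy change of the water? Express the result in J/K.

Warming step: ΔS₁ = m c ln(T_tr/T_i) = 141 × 4.25 × ln(373.1/318) = 95.76 J/K.
Phase change: ΔS₂ = +mL/T_tr = 141 × 2300 / 373.1 = 869.2 J/K.
ΔS_total = (95.76) + (869.2) = 965 J/K.

ΔS = 965 J/K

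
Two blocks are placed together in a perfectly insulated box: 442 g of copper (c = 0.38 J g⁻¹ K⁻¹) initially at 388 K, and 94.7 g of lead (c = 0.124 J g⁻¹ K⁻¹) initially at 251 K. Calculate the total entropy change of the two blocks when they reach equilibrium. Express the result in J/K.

Energy balance: T_f = (m₁c₁T₁ + m₂c₂T₂)/(m₁c₁ + m₂c₂) = 379.05 K.
ΔS₁ = m₁c₁ ln(T_f/T₁) = 167.96 × ln(379.05/388) = -3.9208 J/K.
ΔS₂ = m₂c₂ ln(T_f/T₂) = 11.7428 × ln(379.05/251) = 4.8405 J/K.
ΔS_total = -3.9208 + 4.8405 = 0.92 J/K.

ΔS_total = 0.92 J/K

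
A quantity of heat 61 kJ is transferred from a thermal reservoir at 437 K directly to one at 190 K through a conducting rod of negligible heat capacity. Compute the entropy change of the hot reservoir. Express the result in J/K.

The hot reservoir loses heat Q, so ΔS_hot = −Q/T_H = −61000/437 = -140 J/K.

ΔS_hot = -140 J/K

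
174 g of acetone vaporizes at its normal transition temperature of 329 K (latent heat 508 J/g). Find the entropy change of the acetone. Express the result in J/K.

ΔS = 269 J/K

Heat absorbed by the substance: Q = mL = 174 × 508 = 88392 J.
At constant T, ΔS = Q_rev/T = 88392 / 329 = 269 J/K.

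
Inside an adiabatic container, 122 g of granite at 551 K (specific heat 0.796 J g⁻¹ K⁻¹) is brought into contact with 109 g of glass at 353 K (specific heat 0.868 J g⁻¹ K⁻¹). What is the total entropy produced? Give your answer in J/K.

Energy balance: T_f = (m₁c₁T₁ + m₂c₂T₂)/(m₁c₁ + m₂c₂) = 453.29 K.
ΔS₁ = m₁c₁ ln(T_f/T₁) = 97.112 × ln(453.29/551) = -18.96 J/K.
ΔS₂ = m₂c₂ ln(T_f/T₂) = 94.612 × ln(453.29/353) = 23.66 J/K.
ΔS_total = -18.96 + 23.66 = 4.7 J/K.

ΔS_total = 4.7 J/K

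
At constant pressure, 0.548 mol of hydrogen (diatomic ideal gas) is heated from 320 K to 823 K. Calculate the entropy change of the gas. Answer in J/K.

ΔS = 15.1 J/K

At constant pressure, ΔS = nC_p ln(T₂/T₁) with C_p = 7R/2 = 29.1 J mol⁻¹ K⁻¹.
ΔS = 0.548 × 29.1 × ln(823/320) = 15.1 J/K.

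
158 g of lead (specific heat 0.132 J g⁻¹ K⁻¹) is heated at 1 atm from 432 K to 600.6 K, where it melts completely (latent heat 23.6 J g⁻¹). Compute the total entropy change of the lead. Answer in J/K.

Warming step: ΔS₁ = m c ln(T_tr/T_i) = 158 × 0.132 × ln(600.6/432) = 6.872 J/K.
Phase change: ΔS₂ = +mL/T_tr = 158 × 23.6 / 600.6 = 6.208 J/K.
ΔS_total = (6.872) + (6.208) = 13.1 J/K.

ΔS = 13.1 J/K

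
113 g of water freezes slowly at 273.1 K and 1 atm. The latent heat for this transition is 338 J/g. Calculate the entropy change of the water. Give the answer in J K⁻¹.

Heat released by the substance: Q = −mL = −113 × 338 = −38194 J.
At constant T, ΔS = Q_rev/T = −38194 / 273.1 = -140 J/K.

ΔS = -140 J/K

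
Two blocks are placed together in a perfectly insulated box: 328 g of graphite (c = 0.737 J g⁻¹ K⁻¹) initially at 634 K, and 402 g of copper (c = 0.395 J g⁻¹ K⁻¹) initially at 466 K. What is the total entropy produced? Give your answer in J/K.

ΔS_total = 4.43 J/K

Energy balance: T_f = (m₁c₁T₁ + m₂c₂T₂)/(m₁c₁ + m₂c₂) = 567.4 K.
ΔS₁ = m₁c₁ ln(T_f/T₁) = 241.736 × ln(567.4/634) = -26.83 J/K.
ΔS₂ = m₂c₂ ln(T_f/T₂) = 158.79 × ln(567.4/466) = 31.26 J/K.
ΔS_total = -26.83 + 31.26 = 4.43 J/K.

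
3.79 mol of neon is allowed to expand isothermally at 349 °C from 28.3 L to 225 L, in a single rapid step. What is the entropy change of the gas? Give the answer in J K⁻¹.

Entropy is a state function, so ΔS_gas depends only on the end states.
For an isothermal ideal gas ΔS_gas = nR ln(V₂/V₁) = 3.79 × 8.314 × ln(225/28.3) = 65.3 J/K.

ΔS_gas = 65.3 J/K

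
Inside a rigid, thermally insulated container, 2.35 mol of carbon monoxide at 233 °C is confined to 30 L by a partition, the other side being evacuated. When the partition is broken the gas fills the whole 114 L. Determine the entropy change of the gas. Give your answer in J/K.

No heat is exchanged and no work is done, so the ideal-gas temperature stays constant.
Entropy is a state function; using a reversible isothermal path, ΔS_gas = nR ln(V₂/V₁) = 2.35 × 8.314 × ln(114/30) = 26.1 J/K.

ΔS_gas = 26.1 J/K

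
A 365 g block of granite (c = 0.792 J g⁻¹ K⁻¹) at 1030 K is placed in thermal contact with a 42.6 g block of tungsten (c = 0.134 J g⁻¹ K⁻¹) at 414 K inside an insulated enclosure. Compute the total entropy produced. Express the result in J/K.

Energy balance: T_f = (m₁c₁T₁ + m₂c₂T₂)/(m₁c₁ + m₂c₂) = 1018.1 K.
ΔS₁ = m₁c₁ ln(T_f/T₁) = 289.08 × ln(1018.1/1030) = -3.367 J/K.
ΔS₂ = m₂c₂ ln(T_f/T₂) = 5.7084 × ln(1018.1/414) = 5.136 J/K.
ΔS_total = -3.367 + 5.136 = 1.77 J/K.

ΔS_total = 1.77 J/K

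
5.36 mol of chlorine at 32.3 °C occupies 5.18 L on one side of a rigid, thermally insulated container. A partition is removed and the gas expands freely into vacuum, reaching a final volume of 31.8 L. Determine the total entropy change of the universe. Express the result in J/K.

For an ideal gas in free expansion Q = 0 and W = 0, so T is unchanged.
Entropy is a state function; using a reversible isothermal path, ΔS_gas = nR ln(V₂/V₁) = 5.36 × 8.314 × ln(31.8/5.18) = 80.9 J/K.
The insulated surroundings exchange no heat, so ΔS_surr = 0 and ΔS_universe = ΔS_gas.

ΔS_universe = 80.9 J/K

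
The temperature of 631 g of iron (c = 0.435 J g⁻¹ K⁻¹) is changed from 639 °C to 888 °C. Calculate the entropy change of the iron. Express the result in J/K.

In kelvin: T₁ = 912.15 K, T₂ = 1161.15 K. ΔS = ∫dQ_rev/T = m c ln(T₂/T₁) = 631 × 0.435 × ln(1161.15/912.15) = 66.3 J/K.

ΔS = 66.3 J/K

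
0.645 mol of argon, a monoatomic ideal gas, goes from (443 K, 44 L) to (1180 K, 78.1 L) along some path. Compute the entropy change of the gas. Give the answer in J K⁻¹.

ΔS = 11 J/K

Entropy is a state function: ΔS = nC_V ln(T₂/T₁) + nR ln(V₂/V₁), with C_V = 3R/2 = 12.47 J mol⁻¹ K⁻¹ for a monoatomic ideal gas.
ΔS = 0.645 × [12.47 × ln(1180/443) + 8.314 × ln(78.1/44)] = 11 J/K.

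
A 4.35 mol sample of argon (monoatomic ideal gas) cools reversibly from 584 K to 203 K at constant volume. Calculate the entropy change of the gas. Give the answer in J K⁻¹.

ΔS = -57.3 J/K

At constant volume, ΔS = nC_V ln(T₂/T₁) with C_V = 3R/2 = 12.47 J mol⁻¹ K⁻¹.
ΔS = 4.35 × 12.47 × ln(203/584) = -57.3 J/K.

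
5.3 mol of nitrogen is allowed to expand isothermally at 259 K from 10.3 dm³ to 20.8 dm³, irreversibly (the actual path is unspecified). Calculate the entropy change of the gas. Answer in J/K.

Entropy is a state function, so ΔS_gas depends only on the end states.
For an isothermal ideal gas ΔS_gas = nR ln(V₂/V₁) = 5.3 × 8.314 × ln(20.8/10.3) = 31 J/K.

ΔS_gas = 31 J/K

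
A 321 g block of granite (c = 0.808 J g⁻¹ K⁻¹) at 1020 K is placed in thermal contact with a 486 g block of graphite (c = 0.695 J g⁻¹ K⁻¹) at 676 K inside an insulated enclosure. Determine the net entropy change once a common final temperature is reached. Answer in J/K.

Energy balance: T_f = (m₁c₁T₁ + m₂c₂T₂)/(m₁c₁ + m₂c₂) = 825.42 K.
ΔS₁ = m₁c₁ ln(T_f/T₁) = 259.368 × ln(825.42/1020) = -54.9 J/K.
ΔS₂ = m₂c₂ ln(T_f/T₂) = 337.77 × ln(825.42/676) = 67.45 J/K.
ΔS_total = -54.9 + 67.45 = 12.6 J/K.

ΔS_total = 12.6 J/K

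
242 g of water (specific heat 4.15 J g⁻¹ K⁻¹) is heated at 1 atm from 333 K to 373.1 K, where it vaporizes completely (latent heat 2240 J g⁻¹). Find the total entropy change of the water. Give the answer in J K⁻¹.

Warming step: ΔS₁ = m c ln(T_tr/T_i) = 242 × 4.15 × ln(373.1/333) = 114.2 J/K.
Phase change: ΔS₂ = +mL/T_tr = 242 × 2240 / 373.1 = 1453 J/K.
ΔS_total = (114.2) + (1453) = 1570 J/K.

ΔS = 1570 J/K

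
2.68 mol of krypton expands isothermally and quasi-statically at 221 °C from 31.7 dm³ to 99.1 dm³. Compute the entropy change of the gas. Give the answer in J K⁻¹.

ΔS_gas = 25.4 J/K

For an isothermal ideal gas ΔS_gas = nR ln(V₂/V₁) = 2.68 × 8.314 × ln(99.1/31.7) = 25.4 J/K.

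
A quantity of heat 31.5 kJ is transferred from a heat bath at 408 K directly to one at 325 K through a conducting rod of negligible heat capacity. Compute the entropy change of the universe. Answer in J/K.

ΔS_total = 19.7 J/K

ΔS_hot = −Q/T_H = −31500/408 = -77.21 J/K and ΔS_cold = +Q/T_C = 31500/325 = 96.92 J/K.
ΔS_total = -77.21 + 96.92 = 19.7 J/K, positive as the second law requires.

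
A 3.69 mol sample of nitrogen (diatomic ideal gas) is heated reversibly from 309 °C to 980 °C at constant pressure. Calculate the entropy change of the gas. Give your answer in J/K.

ΔS = 82.3 J/K

In kelvin: T₁ = 582.15 K, T₂ = 1253.15 K. At constant pressure, ΔS = nC_p ln(T₂/T₁) with C_p = 7R/2 = 29.1 J mol⁻¹ K⁻¹.
ΔS = 3.69 × 29.1 × ln(1253.15/582.15) = 82.3 J/K.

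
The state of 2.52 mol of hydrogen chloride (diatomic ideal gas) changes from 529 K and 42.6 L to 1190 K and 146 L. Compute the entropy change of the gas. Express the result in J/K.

Entropy is a state function: ΔS = nC_V ln(T₂/T₁) + nR ln(V₂/V₁), with C_V = 5R/2 = 20.79 J mol⁻¹ K⁻¹ for a diatomic ideal gas.
ΔS = 2.52 × [20.79 × ln(1190/529) + 8.314 × ln(146/42.6)] = 68.3 J/K.

ΔS = 68.3 J/K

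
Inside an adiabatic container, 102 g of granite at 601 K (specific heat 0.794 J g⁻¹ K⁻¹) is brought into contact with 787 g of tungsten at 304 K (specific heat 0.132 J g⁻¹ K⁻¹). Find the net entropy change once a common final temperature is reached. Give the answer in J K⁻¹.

ΔS_total = 10.7 J/K

Energy balance: T_f = (m₁c₁T₁ + m₂c₂T₂)/(m₁c₁ + m₂c₂) = 434.11 K.
ΔS₁ = m₁c₁ ln(T_f/T₁) = 80.988 × ln(434.11/601) = -26.35 J/K.
ΔS₂ = m₂c₂ ln(T_f/T₂) = 103.884 × ln(434.11/304) = 37.01 J/K.
ΔS_total = -26.35 + 37.01 = 10.7 J/K.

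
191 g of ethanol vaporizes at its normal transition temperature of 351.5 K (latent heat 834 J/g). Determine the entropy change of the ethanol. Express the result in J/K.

ΔS = 453 J/K

Heat absorbed by the substance: Q = mL = 191 × 834 = 159294 J.
At constant T, ΔS = Q_rev/T = 159294 / 351.5 = 453 J/K.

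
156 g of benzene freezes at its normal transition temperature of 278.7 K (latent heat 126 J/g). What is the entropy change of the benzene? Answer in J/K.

ΔS = -70.5 J/K

Heat released by the substance: Q = −mL = −156 × 126 = −19656 J.
At constant T, ΔS = Q_rev/T = −19656 / 278.7 = -70.5 J/K.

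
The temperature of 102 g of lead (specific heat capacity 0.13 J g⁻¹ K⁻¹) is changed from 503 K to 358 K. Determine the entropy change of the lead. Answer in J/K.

ΔS = -4.51 J/K

ΔS = ∫dQ_rev/T = m c ln(T₂/T₁) = 102 × 0.13 × ln(358/503) = -4.51 J/K.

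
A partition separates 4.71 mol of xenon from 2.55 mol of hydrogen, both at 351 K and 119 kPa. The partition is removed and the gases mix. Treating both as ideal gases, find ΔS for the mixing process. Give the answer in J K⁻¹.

ΔS_mix = 39.1 J/K

Mole fractions: x_A = 4.71/7.26 = 0.649, x_B = 0.351.
ΔS_mix = −R(n_A ln x_A + n_B ln x_B) = −8.314 × (4.71 ln 0.649 + 2.55 ln 0.351) = 39.1 J/K.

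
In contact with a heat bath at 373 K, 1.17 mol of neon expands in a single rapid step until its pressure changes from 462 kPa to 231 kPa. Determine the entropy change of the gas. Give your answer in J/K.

ΔS_gas = 6.74 J/K

Entropy is a state function, so ΔS_gas depends only on the end states.
For an isothermal ideal gas ΔS_gas = nR ln(P₁/P₂) = 1.17 × 8.314 × ln(462/231) = 6.74 J/K.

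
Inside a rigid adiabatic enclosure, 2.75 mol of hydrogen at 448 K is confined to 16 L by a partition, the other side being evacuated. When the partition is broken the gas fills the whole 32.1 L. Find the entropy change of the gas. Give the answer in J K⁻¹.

ΔS_gas = 15.9 J/K

For an ideal gas in free expansion Q = 0 and W = 0, so T is unchanged.
Entropy is a state function; using a reversible isothermal path, ΔS_gas = nR ln(V₂/V₁) = 2.75 × 8.314 × ln(32.1/16) = 15.9 J/K.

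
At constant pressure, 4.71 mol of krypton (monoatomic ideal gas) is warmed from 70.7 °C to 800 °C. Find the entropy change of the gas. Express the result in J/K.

In kelvin: T₁ = 343.85 K, T₂ = 1073.15 K. At constant pressure, ΔS = nC_p ln(T₂/T₁) with C_p = 5R/2 = 20.79 J mol⁻¹ K⁻¹.
ΔS = 4.71 × 20.79 × ln(1073.15/343.85) = 111 J/K.

ΔS = 111 J/K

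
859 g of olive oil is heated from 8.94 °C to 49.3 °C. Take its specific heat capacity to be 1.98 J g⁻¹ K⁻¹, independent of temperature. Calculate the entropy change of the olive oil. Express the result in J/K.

In kelvin: T₁ = 282.09 K, T₂ = 322.45 K. ΔS = ∫dQ_rev/T = m c ln(T₂/T₁) = 859 × 1.98 × ln(322.45/282.09) = 227 J/K.

ΔS = 227 J/K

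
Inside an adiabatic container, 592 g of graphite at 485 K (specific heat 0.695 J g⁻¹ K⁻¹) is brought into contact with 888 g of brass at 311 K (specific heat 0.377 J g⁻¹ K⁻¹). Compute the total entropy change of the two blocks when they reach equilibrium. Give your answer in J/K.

ΔS_total = 17.8 J/K

Energy balance: T_f = (m₁c₁T₁ + m₂c₂T₂)/(m₁c₁ + m₂c₂) = 406.94 K.
ΔS₁ = m₁c₁ ln(T_f/T₁) = 411.44 × ln(406.94/485) = -72.2 J/K.
ΔS₂ = m₂c₂ ln(T_f/T₂) = 334.776 × ln(406.94/311) = 90.01 J/K.
ΔS_total = -72.2 + 90.01 = 17.8 J/K.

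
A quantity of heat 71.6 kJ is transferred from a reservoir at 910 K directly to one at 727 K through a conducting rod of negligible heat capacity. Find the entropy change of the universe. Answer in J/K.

ΔS_hot = −Q/T_H = −71600/910 = -78.68 J/K and ΔS_cold = +Q/T_C = 71600/727 = 98.49 J/K.
ΔS_total = -78.68 + 98.49 = 19.8 J/K, positive as the second law requires.

ΔS_total = 19.8 J/K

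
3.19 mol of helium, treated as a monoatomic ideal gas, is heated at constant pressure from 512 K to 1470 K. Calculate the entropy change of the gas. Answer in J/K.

At constant pressure, ΔS = nC_p ln(T₂/T₁) with C_p = 5R/2 = 20.79 J mol⁻¹ K⁻¹.
ΔS = 3.19 × 20.79 × ln(1470/512) = 69.9 J/K.

ΔS = 69.9 J/K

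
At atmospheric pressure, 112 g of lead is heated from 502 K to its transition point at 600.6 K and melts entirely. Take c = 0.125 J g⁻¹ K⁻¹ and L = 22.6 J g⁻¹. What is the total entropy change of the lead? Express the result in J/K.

ΔS = 6.73 J/K

Warming step: ΔS₁ = m c ln(T_tr/T_i) = 112 × 0.125 × ln(600.6/502) = 2.511 J/K.
Phase change: ΔS₂ = +mL/T_tr = 112 × 22.6 / 600.6 = 4.214 J/K.
ΔS_total = (2.511) + (4.214) = 6.73 J/K.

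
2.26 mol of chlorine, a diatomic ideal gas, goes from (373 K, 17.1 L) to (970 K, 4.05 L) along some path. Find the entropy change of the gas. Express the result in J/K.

ΔS = 17.8 J/K

Entropy is a state function: ΔS = nC_V ln(T₂/T₁) + nR ln(V₂/V₁), with C_V = 5R/2 = 20.79 J mol⁻¹ K⁻¹ for a diatomic ideal gas.
ΔS = 2.26 × [20.79 × ln(970/373) + 8.314 × ln(4.05/17.1)] = 17.8 J/K.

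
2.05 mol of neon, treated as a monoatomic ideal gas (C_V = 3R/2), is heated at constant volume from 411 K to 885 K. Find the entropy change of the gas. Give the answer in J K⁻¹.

At constant volume, ΔS = nC_V ln(T₂/T₁) with C_V = 3R/2 = 12.47 J mol⁻¹ K⁻¹.
ΔS = 2.05 × 12.47 × ln(885/411) = 19.6 J/K.

ΔS = 19.6 J/K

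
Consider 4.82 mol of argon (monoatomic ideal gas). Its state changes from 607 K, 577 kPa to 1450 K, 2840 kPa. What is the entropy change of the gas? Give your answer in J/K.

ΔS = nC_p ln(T₂/T₁) − nR ln(P₂/P₁), with C_p = 5R/2 = 20.79 J mol⁻¹ K⁻¹ for a monoatomic ideal gas.
ΔS = 4.82 × [20.79 × ln(1450/607) − 8.314 × ln(2840/577)] = 23.4 J/K.

ΔS = 23.4 J/K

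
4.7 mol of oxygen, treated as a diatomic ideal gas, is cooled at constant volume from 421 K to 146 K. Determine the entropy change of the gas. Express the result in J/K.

At constant volume, ΔS = nC_V ln(T₂/T₁) with C_V = 5R/2 = 20.79 J mol⁻¹ K⁻¹.
ΔS = 4.7 × 20.79 × ln(146/421) = -103 J/K.

ΔS = -103 J/K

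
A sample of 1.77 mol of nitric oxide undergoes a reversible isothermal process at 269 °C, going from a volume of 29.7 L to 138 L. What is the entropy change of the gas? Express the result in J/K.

For an isothermal ideal gas ΔS_gas = nR ln(V₂/V₁) = 1.77 × 8.314 × ln(138/29.7) = 22.6 J/K.

ΔS_gas = 22.6 J/K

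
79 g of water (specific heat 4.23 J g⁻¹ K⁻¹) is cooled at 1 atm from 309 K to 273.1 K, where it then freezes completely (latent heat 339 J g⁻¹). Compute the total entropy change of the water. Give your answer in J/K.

Cooling step: ΔS₁ = m c ln(T_tr/T_i) = 79 × 4.23 × ln(273.1/309) = -41.27 J/K.
Phase change: ΔS₂ = −mL/T_tr = −79 × 339 / 273.1 = -98.06 J/K.
ΔS_total = (-41.27) + (-98.06) = -139 J/K.

ΔS = -139 J/K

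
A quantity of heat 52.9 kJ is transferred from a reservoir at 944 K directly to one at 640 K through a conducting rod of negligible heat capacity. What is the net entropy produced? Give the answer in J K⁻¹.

ΔS_hot = −Q/T_H = −52900/944 = -56.04 J/K and ΔS_cold = +Q/T_C = 52900/640 = 82.66 J/K.
ΔS_total = -56.04 + 82.66 = 26.6 J/K, positive as the second law requires.

ΔS_total = 26.6 J/K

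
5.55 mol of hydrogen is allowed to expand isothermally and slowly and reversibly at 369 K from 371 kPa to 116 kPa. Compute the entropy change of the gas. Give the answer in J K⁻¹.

For an isothermal ideal gas ΔS_gas = nR ln(P₁/P₂) = 5.55 × 8.314 × ln(371/116) = 53.6 J/K.

ΔS_gas = 53.6 J/K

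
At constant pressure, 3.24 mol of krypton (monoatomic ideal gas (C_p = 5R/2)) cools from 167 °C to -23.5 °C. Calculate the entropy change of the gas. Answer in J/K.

In kelvin: T₁ = 440.15 K, T₂ = 249.65 K. At constant pressure, ΔS = nC_p ln(T₂/T₁) with C_p = 5R/2 = 20.79 J mol⁻¹ K⁻¹.
ΔS = 3.24 × 20.79 × ln(249.65/440.15) = -38.2 J/K.

ΔS = -38.2 J/K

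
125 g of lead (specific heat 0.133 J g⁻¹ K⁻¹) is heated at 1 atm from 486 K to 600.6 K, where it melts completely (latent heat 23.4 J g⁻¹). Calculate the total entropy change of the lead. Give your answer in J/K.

Warming step: ΔS₁ = m c ln(T_tr/T_i) = 125 × 0.133 × ln(600.6/486) = 3.52 J/K.
Phase change: ΔS₂ = +mL/T_tr = 125 × 23.4 / 600.6 = 4.87 J/K.
ΔS_total = (3.52) + (4.87) = 8.39 J/K.

ΔS = 8.39 J/K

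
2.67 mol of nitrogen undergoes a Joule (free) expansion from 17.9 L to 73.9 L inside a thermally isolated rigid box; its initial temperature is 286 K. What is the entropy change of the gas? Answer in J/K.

For an ideal gas in free expansion Q = 0 and W = 0, so T is unchanged.
Entropy is a state function; using a reversible isothermal path, ΔS_gas = nR ln(V₂/V₁) = 2.67 × 8.314 × ln(73.9/17.9) = 31.5 J/K.

ΔS_gas = 31.5 J/K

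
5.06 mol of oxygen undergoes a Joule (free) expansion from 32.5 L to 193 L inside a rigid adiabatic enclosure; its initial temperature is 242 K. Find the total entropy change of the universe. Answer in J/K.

No heat is exchanged and no work is done, so the ideal-gas temperature stays constant.
Entropy is a state function; using a reversible isothermal path, ΔS_gas = nR ln(V₂/V₁) = 5.06 × 8.314 × ln(193/32.5) = 74.9 J/K.
The insulated surroundings exchange no heat, so ΔS_surr = 0 and ΔS_universe = ΔS_gas.

ΔS_universe = 74.9 J/K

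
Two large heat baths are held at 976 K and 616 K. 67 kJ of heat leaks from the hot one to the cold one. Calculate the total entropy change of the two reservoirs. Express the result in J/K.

ΔS_total = 40.1 J/K

ΔS_hot = −Q/T_H = −67000/976 = -68.65 J/K and ΔS_cold = +Q/T_C = 67000/616 = 108.8 J/K.
ΔS_total = -68.65 + 108.8 = 40.1 J/K, positive as the second law requires.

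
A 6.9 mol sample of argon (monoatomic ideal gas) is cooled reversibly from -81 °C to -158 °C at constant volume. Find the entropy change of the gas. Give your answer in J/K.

In kelvin: T₁ = 192.15 K, T₂ = 115.15 K. At constant volume, ΔS = nC_V ln(T₂/T₁) with C_V = 3R/2 = 12.47 J mol⁻¹ K⁻¹.
ΔS = 6.9 × 12.47 × ln(115.15/192.15) = -44.1 J/K.

ΔS = -44.1 J/K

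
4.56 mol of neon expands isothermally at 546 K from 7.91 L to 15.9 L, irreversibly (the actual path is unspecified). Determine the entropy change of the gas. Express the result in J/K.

ΔS_gas = 26.5 J/K

Entropy is a state function, so ΔS_gas depends only on the end states.
For an isothermal ideal gas ΔS_gas = nR ln(V₂/V₁) = 4.56 × 8.314 × ln(15.9/7.91) = 26.5 J/K.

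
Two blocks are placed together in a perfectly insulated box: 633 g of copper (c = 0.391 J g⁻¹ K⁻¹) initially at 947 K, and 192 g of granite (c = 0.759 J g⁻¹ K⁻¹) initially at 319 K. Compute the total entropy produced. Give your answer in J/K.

Energy balance: T_f = (m₁c₁T₁ + m₂c₂T₂)/(m₁c₁ + m₂c₂) = 714.27 K.
ΔS₁ = m₁c₁ ln(T_f/T₁) = 247.503 × ln(714.27/947) = -69.81 J/K.
ΔS₂ = m₂c₂ ln(T_f/T₂) = 145.728 × ln(714.27/319) = 117.5 J/K.
ΔS_total = -69.81 + 117.5 = 47.7 J/K.

ΔS_total = 47.7 J/K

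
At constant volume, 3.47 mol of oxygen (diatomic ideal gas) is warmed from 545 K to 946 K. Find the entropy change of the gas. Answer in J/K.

ΔS = 39.8 J/K

At constant volume, ΔS = nC_V ln(T₂/T₁) with C_V = 5R/2 = 20.79 J mol⁻¹ K⁻¹.
ΔS = 3.47 × 20.79 × ln(946/545) = 39.8 J/K.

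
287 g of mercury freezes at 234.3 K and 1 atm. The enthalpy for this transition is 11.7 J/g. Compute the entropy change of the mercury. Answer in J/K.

ΔS = -14.3 J/K

Heat released by the substance: Q = −mL = −287 × 11.7 = −3357.9 J.
At constant T, ΔS = Q_rev/T = −3357.9 / 234.3 = -14.3 J/K.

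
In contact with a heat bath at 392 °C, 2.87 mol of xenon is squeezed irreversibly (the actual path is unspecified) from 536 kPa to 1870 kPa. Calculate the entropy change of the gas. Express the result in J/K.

ΔS_gas = -29.8 J/K

Entropy is a state function, so ΔS_gas depends only on the end states.
For an isothermal ideal gas ΔS_gas = nR ln(P₁/P₂) = 2.87 × 8.314 × ln(536/1870) = -29.8 J/K.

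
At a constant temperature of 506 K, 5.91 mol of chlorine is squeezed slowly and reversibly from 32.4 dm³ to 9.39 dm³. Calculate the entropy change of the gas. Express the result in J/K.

ΔS_gas = -60.9 J/K

For an isothermal ideal gas ΔS_gas = nR ln(V₂/V₁) = 5.91 × 8.314 × ln(9.39/32.4) = -60.9 J/K.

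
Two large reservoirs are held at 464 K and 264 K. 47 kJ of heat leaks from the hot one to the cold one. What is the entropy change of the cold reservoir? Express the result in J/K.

The cold reservoir gains heat Q, so ΔS_cold = +Q/T_C = 47000/264 = 178 J/K.

ΔS_cold = 178 J/K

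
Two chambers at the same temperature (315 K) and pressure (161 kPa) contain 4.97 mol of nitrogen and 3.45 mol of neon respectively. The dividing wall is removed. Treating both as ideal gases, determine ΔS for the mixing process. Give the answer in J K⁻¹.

Mole fractions: x_A = 4.97/8.42 = 0.59, x_B = 0.41.
ΔS_mix = −R(n_A ln x_A + n_B ln x_B) = −8.314 × (4.97 ln 0.59 + 3.45 ln 0.41) = 47.4 J/K.

ΔS_mix = 47.4 J/K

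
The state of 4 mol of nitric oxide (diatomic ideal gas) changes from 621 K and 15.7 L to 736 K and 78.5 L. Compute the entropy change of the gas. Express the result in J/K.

ΔS = 67.6 J/K

Entropy is a state function: ΔS = nC_V ln(T₂/T₁) + nR ln(V₂/V₁), with C_V = 5R/2 = 20.79 J mol⁻¹ K⁻¹ for a diatomic ideal gas.
ΔS = 4 × [20.79 × ln(736/621) + 8.314 × ln(78.5/15.7)] = 67.6 J/K.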